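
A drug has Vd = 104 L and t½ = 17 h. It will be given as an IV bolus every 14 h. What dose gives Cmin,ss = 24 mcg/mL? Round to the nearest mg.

τ/t½ = 14/17 ≈ 0.82353, so f = (1/2)^(14/17) ≈ 0.565058.
Cmin,ss = (D/Vd)·f/(1−f), so D = Cmin,ss·Vd·(1−f)/f.
D = 24 × 104 × (1−f)/f ≈ 24 × 104 × 0.76973 ≈ 1921.25 mg.

1921 mg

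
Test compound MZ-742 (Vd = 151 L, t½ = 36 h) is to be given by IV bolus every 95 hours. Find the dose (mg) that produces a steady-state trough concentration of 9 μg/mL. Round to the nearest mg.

τ/t½ = 95/36 ≈ 2.6389, so f = (1/2)^(95/36) ≈ 0.160552.
Cmin,ss = (D/Vd)·f/(1−f), so D = Cmin,ss·Vd·(1−f)/f.
D = 9 × 151 × (1−f)/f ≈ 9 × 151 × 5.22851 ≈ 7105.55 mg.

7106 mg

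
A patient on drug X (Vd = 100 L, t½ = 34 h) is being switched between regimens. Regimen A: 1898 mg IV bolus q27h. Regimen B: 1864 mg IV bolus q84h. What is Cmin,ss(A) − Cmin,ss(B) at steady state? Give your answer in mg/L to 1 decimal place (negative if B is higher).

21.8 mg/L

Regimen A: f = (1/2)^(27/34) ≈ 0.5767; Cmin,ss = (1898/100)·f/(1−f) ≈ 25.858 mg/L.
Regimen B: f = (1/2)^(84/34) ≈ 0.1804; Cmin,ss = (1864/100)·f/(1−f) ≈ 4.103 mg/L.
Difference ≈ 25.858 − 4.103 ≈ 21.755 mg/L.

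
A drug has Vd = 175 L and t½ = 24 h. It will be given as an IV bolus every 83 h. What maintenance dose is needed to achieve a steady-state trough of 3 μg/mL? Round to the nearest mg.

5246 mg

τ/t½ = 83/24 ≈ 3.4583, so f = (1/2)^(83/24) ≈ 0.090978.
Cmin,ss = (D/Vd)·f/(1−f), so D = Cmin,ss·Vd·(1−f)/f.
D = 3 × 175 × (1−f)/f ≈ 3 × 175 × 9.99167 ≈ 5245.63 mg.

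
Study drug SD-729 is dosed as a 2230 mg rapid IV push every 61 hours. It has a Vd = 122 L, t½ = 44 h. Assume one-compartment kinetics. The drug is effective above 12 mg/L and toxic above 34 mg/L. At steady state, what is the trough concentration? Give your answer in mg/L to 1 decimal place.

11.3 mg/L

k = ln2/t½ = ln2/44 ≈ 0.015753 h⁻¹; fraction remaining f = e^(−kτ) = e^(−0.015753×61) ≈ 0.3825.
Each bolus raises the concentration by D/Vd = 2230/122 ≈ 18.279 mg/L.
Steady-state trough Cmin,ss = C₀·f/(1−f) ≈ 18.279 × 0.3825/0.6175 ≈ 11.323 mg/L.
Trough 11.3 mg/L vs MEC 12 mg/L: subtherapeutic.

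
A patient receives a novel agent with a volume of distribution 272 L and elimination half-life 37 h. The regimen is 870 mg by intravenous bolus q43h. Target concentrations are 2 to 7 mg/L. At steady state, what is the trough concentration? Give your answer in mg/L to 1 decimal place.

k = ln2/t½ = ln2/37 ≈ 0.018734 h⁻¹; fraction remaining f = e^(−kτ) = e^(−0.018734×43) ≈ 0.4468.
At steady state, accumulation factor R = 1/(1 − e^(−kτ)) ≈ 1.8077.
Single-dose peak C₀ = D/Vd = 870/272 ≈ 3.199 mg/L.
Steady-state peak Cmax,ss = C₀·R ≈ 3.199 × 1.8077 ≈ 5.783 mg/L.
One interval later, Cmin,ss = Cmax,ss·e^(−kτ) ≈ 5.783 × 0.4468 ≈ 2.584 mg/L.
Trough 2.6 mg/L vs MEC 2 mg/L: adequate.

2.6 mg/L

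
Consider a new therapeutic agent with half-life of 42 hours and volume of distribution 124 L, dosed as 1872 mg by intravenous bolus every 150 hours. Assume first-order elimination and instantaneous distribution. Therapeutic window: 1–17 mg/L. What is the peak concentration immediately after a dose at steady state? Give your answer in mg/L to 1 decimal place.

k = ln2/t½ = ln2/42 ≈ 0.016504 h⁻¹; fraction remaining f = e^(−kτ) = e^(−0.016504×150) ≈ 0.0841.
At steady state, accumulation factor R = 1/(1 − e^(−kτ)) ≈ 1.0918.
Single-dose peak C₀ = D/Vd = 1872/124 ≈ 15.097 mg/L.
Cmax,ss = C₀/(1 − f) ≈ 15.097/0.9159 ≈ 16.483 mg/L.
Peak 16.5 mg/L vs MTC 17 mg/L: below toxic threshold.

16.5 mg/L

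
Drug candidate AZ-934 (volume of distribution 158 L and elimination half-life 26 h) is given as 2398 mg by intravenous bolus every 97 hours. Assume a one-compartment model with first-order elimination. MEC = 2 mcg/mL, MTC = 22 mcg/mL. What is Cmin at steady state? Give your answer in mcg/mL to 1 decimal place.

Over one 97-h interval, 97/26 ≈ 3.7308 half-lives elapse, leaving f ≈ 0.0753 of each dose.
Single-dose peak C₀ = D/Vd = 2398/158 ≈ 15.177 mcg/mL.
Steady-state trough Cmin,ss = C₀·f/(1−f) ≈ 15.177 × 0.0753/0.9247 ≈ 1.236 mcg/mL.
Trough 1.2 mcg/mL vs MEC 2 mcg/mL: subtherapeutic.

1.2 mcg/mL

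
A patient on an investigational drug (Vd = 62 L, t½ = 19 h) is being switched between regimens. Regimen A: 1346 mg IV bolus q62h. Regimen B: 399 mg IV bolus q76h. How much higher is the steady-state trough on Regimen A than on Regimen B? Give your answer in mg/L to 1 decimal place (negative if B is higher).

Regimen A: f = (1/2)^(62/19) ≈ 0.1042; Cmin,ss = (1346/62)·f/(1−f) ≈ 2.525 mg/L.
Regimen B: f = (1/2)^(76/19) ≈ 0.0625; Cmin,ss = (399/62)·f/(1−f) ≈ 0.429 mg/L.
Difference ≈ 2.525 − 0.429 ≈ 2.096 mg/L.

2.1 mg/L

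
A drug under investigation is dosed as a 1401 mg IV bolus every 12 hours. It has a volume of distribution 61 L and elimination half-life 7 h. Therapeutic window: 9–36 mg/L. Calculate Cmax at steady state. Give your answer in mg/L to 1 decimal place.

τ/t½ = 12/7 ≈ 1.7143, so fraction remaining f = (1/2)^(12/7) ≈ 0.3048.
At steady state, accumulation factor R = 1/(1 − e^(−kτ)) ≈ 1.4384.
Single-dose peak C₀ = D/Vd = 1401/61 ≈ 22.967 mg/L.
Cmax,ss = C₀/(1 − f) ≈ 22.967/0.6952 ≈ 33.037 mg/L.
Peak 33.0 mg/L vs MTC 36 mg/L: below toxic threshold.

33.0 mg/L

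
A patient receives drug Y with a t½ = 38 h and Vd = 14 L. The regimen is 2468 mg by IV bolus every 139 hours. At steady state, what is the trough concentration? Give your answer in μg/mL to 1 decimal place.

15.2 μg/mL

Over one 139-h interval, 139/38 ≈ 3.6579 half-lives elapse, leaving f ≈ 0.0792 of each dose.
At steady state, accumulation factor R = 1/(1 − e^(−kτ)) ≈ 1.0860.
Each bolus raises the concentration by D/Vd = 2468/14 ≈ 176.286 μg/mL.
Steady-state peak Cmax,ss = C₀·R ≈ 176.286 × 1.0860 ≈ 191.447 μg/mL.
Steady-state trough Cmin,ss = Cmax,ss·f ≈ 191.447 × 0.0792 ≈ 15.163 μg/mL.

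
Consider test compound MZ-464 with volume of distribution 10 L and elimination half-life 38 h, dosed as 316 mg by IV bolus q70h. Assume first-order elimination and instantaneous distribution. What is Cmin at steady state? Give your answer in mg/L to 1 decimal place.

k = ln2/t½ = ln2/38 ≈ 0.018241 h⁻¹; fraction remaining f = e^(−kτ) = e^(−0.018241×70) ≈ 0.2789.
Single-dose peak C₀ = D/Vd = 316/10 ≈ 31.600 mg/L.
Steady-state trough Cmin,ss = C₀·f/(1−f) ≈ 31.600 × 0.2789/0.7211 ≈ 12.222 mg/L.

12.2 mg/L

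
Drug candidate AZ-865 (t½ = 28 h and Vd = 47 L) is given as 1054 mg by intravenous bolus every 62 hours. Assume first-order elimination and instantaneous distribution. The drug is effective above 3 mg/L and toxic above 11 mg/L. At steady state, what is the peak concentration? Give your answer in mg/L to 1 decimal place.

τ/t½ = 62/28 ≈ 2.2143, so fraction remaining f = (1/2)^(62/28) ≈ 0.2155.
At steady state, accumulation factor R = 1/(1 − e^(−kτ)) ≈ 1.2747.
Single-dose peak C₀ = D/Vd = 1054/47 ≈ 22.426 mg/L.
Steady-state peak Cmax,ss = C₀·R ≈ 22.426 × 1.2747 ≈ 28.586 mg/L.
Peak 28.6 mg/L vs MTC 11 mg/L: exceeds toxic threshold.

28.6 mg/L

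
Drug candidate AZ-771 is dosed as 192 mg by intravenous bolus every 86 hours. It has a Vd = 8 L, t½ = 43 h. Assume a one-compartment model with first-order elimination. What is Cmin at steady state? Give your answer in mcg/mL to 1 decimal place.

8.0 mcg/mL

The dosing interval is 2 half-lives, so f = 2^(−2) = 0.25.
Accumulation ratio R = 1/(1 − f) = 1/0.75 = 4/3.
Single-dose peak C₀ = D/Vd = 192/8 = 24 mcg/mL.
Steady-state peak Cmax,ss = C₀·R = 24 × 4/3 ≈ 32.000 mcg/mL.
Steady-state trough Cmin,ss = Cmax,ss·f ≈ 32.000 × 0.25 ≈ 8.000 mcg/mL.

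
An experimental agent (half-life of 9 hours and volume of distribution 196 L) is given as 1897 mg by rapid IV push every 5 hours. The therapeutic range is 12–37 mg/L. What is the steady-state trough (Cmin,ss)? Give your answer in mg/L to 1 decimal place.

20.6 mg/L

k = ln2/t½ = ln2/9 ≈ 0.077016 h⁻¹; fraction remaining f = e^(−kτ) = e^(−0.077016×5) ≈ 0.6804.
At steady state, accumulation factor R = 1/(1 − e^(−kτ)) ≈ 3.1289.
Each bolus raises the concentration by D/Vd = 1897/196 ≈ 9.679 mg/L.
Steady-state peak Cmax,ss = C₀·R ≈ 9.679 × 3.1289 ≈ 30.285 mg/L.
One interval later, Cmin,ss = Cmax,ss·e^(−kτ) ≈ 30.285 × 0.6804 ≈ 20.606 mg/L.
Trough 20.6 mg/L vs MEC 12 mg/L: adequate.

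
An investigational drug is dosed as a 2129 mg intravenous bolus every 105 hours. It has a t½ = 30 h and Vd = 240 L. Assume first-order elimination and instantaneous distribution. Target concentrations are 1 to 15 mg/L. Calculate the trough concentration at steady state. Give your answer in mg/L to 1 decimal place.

0.9 mg/L

k = ln2/t½ = ln2/30 ≈ 0.023105 h⁻¹; fraction remaining f = e^(−kτ) = e^(−0.023105×105) ≈ 0.0884.
At steady state, accumulation factor R = 1/(1 − e^(−kτ)) ≈ 1.0970.
Each bolus raises the concentration by D/Vd = 2129/240 ≈ 8.871 mg/L.
Cmax,ss = C₀/(1 − f) ≈ 8.871/0.9116 ≈ 9.731 mg/L.
One interval later, Cmin,ss = Cmax,ss·e^(−kτ) ≈ 9.731 × 0.0884 ≈ 0.860 mg/L.
Trough 0.9 mg/L vs MEC 1 mg/L: subtherapeutic.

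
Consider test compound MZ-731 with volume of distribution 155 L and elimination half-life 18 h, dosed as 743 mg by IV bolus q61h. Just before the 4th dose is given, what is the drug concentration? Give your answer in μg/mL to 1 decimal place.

0.5 μg/mL

f = (1/2)^(τ/t½) = (1/2)^(61/18) ≈ 0.0955.
C₀ = D/Vd = 743/155 ≈ 4.794 μg/mL.
Before the 4th dose, 3 doses have been given. Superposition: Cmin = C₀·(f + f² + … + f^3).
≈ 4.794 × (0.0955 + 0.0091 + 0.0009) ≈ 4.794 × 0.1055 ≈ 0.506 μg/mL.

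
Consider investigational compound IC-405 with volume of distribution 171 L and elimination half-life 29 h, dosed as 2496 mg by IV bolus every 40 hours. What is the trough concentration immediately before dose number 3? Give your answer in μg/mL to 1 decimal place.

f = (1/2)^(τ/t½) = (1/2)^(40/29) ≈ 0.3844.
C₀ = D/Vd = 2496/171 ≈ 14.596 μg/mL.
Before the 3rd dose, 2 doses have been given. Superposition: Cmin = C₀·(f + f²).
≈ 14.596 × (0.3844 + 0.1478) ≈ 14.596 × 0.5322 ≈ 7.768 μg/mL.

7.8 μg/mL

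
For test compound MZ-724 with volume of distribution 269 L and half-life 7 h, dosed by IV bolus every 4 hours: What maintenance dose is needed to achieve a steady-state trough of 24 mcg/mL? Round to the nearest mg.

3138 mg

τ/t½ = 4/7 ≈ 0.57143, so f = (1/2)^(4/7) ≈ 0.672950.
Cmin,ss = (D/Vd)·f/(1−f), so D = Cmin,ss·Vd·(1−f)/f.
D = 24 × 269 × (1−f)/f ≈ 24 × 269 × 0.48599 ≈ 3137.55 mg.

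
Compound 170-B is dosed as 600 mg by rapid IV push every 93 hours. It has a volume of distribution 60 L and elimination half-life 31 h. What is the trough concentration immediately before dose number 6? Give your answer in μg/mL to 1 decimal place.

1.4 μg/mL

f = (1/2)^(τ/t½) = (1/2)^(93/31) ≈ 0.1250.
C₀ = D/Vd = 600/60 ≈ 10.000 μg/mL.
Before the 6th dose, 5 doses have been given. Superposition: Cmin = C₀·(f + f² + … + f^5).
≈ 10.000 × (0.1250 + 0.0156 + 0.0020 + 0.0002 + 0.0000) ≈ 10.000 × 0.1428 ≈ 1.428 μg/mL.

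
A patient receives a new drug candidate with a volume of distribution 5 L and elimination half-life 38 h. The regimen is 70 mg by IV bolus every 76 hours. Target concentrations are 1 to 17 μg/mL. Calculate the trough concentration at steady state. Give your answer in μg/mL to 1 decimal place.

The dosing interval is 2 half-lives, so f = 2^(−2) = 0.25.
Accumulation ratio R = 1/(1 − f) = 1/0.75 = 4/3.
Single-dose peak C₀ = D/Vd = 70/5 = 14 μg/mL.
Steady-state peak Cmax,ss = C₀·R = 14 × 4/3 ≈ 18.667 μg/mL.
Steady-state trough Cmin,ss = Cmax,ss·f ≈ 18.667 × 0.25 ≈ 4.667 μg/mL.
Trough 4.7 μg/mL vs MEC 1 μg/mL: adequate.

4.7 μg/mL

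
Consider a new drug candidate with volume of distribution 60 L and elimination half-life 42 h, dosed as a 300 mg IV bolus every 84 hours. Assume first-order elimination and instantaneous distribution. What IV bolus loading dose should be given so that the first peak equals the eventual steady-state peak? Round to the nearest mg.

f = (1/2)^(84/42) ≈ 0.250000; accumulation ratio R = 1/(1−f) ≈ 1.33333.
Loading dose to hit Cmax,ss on first dose: D_load = D_maint·R ≈ 300 × 1.33333 ≈ 400.00 mg.

400 mg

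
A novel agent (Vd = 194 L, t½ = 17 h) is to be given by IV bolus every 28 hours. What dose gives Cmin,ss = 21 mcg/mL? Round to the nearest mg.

τ/t½ = 28/17 ≈ 1.6471, so f = (1/2)^(28/17) ≈ 0.319290.
Cmin,ss = (D/Vd)·f/(1−f), so D = Cmin,ss·Vd·(1−f)/f.
D = 21 × 194 × (1−f)/f ≈ 21 × 194 × 2.13195 ≈ 8685.56 mg.

8686 mg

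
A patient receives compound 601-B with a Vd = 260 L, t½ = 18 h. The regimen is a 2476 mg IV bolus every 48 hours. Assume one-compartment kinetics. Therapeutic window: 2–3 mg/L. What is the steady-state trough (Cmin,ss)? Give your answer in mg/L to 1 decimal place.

1.8 mg/L

τ/t½ = 48/18 ≈ 2.6667, so fraction remaining f = (1/2)^(48/18) ≈ 0.1575.
At steady state, accumulation factor R = 1/(1 − e^(−kτ)) ≈ 1.1869.
Each bolus raises the concentration by D/Vd = 2476/260 ≈ 9.523 mg/L.
Steady-state peak Cmax,ss = C₀·R ≈ 9.523 × 1.1869 ≈ 11.303 mg/L.
One interval later, Cmin,ss = Cmax,ss·e^(−kτ) ≈ 11.303 × 0.1575 ≈ 1.780 mg/L.
Trough 1.8 mg/L vs MEC 2 mg/L: subtherapeutic.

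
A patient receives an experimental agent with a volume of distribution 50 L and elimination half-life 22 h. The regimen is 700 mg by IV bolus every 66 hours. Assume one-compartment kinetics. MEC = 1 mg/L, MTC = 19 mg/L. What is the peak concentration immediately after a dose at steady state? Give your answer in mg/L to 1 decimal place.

τ = 66 h = 3 half-lives, so f = (1/2)^3 = 0.125.
Accumulation ratio R = 1/(1 − f) = 1/0.875 = 8/7.
Single-dose peak C₀ = D/Vd = 700/50 = 14 mg/L.
Steady-state peak Cmax,ss = C₀·R = 14 × 8/7 ≈ 16.000 mg/L.
Peak 16.0 mg/L vs MTC 19 mg/L: below toxic threshold.

16.0 mg/L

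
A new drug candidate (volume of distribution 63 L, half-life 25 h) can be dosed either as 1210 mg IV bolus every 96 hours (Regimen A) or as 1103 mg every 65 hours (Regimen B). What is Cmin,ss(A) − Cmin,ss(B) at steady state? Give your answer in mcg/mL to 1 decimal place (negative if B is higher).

-2.0 mcg/mL

Regimen A: f = (1/2)^(96/25) ≈ 0.0698; Cmin,ss = (1210/63)·f/(1−f) ≈ 1.441 mcg/mL.
Regimen B: f = (1/2)^(65/25) ≈ 0.1649; Cmin,ss = (1103/63)·f/(1−f) ≈ 3.457 mcg/mL.
Difference ≈ 1.441 − 3.457 ≈ -2.016 mcg/mL.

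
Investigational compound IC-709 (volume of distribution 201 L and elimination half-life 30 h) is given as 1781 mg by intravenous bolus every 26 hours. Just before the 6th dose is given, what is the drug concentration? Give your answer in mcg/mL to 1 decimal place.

10.2 mcg/mL

f = (1/2)^(τ/t½) = (1/2)^(26/30) ≈ 0.5484.
C₀ = D/Vd = 1781/201 ≈ 8.861 mcg/mL.
Before the 6th dose, 5 doses have been given. Superposition: Cmin = C₀·(f + f² + … + f^5).
≈ 8.861 × (0.5484 + 0.3007 + 0.1649 + 0.0904 + 0.0496) ≈ 8.861 × 1.1540 ≈ 10.226 mcg/mL.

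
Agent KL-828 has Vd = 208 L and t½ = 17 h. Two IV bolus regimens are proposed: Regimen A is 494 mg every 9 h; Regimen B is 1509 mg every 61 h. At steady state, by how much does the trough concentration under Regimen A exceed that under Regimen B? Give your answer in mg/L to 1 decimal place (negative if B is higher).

Regimen A: f = (1/2)^(9/17) ≈ 0.6928; Cmin,ss = (494/208)·f/(1−f) ≈ 5.356 mg/L.
Regimen B: f = (1/2)^(61/17) ≈ 0.0831; Cmin,ss = (1509/208)·f/(1−f) ≈ 0.658 mg/L.
Difference ≈ 5.356 − 0.658 ≈ 4.698 mg/L.

4.7 mg/L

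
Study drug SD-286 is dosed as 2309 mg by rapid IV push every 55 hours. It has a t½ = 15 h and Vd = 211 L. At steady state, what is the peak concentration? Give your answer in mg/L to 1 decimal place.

11.9 mg/L

τ/t½ = 55/15 ≈ 3.6667, so fraction remaining f = (1/2)^(55/15) ≈ 0.0787.
At steady state, accumulation factor R = 1/(1 − e^(−kτ)) ≈ 1.0854.
Single-dose peak C₀ = D/Vd = 2309/211 ≈ 10.943 mg/L.
Cmax,ss = C₀/(1 − f) ≈ 10.943/0.9213 ≈ 11.878 mg/L.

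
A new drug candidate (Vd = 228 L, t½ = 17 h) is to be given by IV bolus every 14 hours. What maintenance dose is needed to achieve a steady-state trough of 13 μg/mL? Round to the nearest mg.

τ/t½ = 14/17 ≈ 0.82353, so f = (1/2)^(14/17) ≈ 0.565058.
Cmin,ss = (D/Vd)·f/(1−f), so D = Cmin,ss·Vd·(1−f)/f.
D = 13 × 228 × (1−f)/f ≈ 13 × 228 × 0.76973 ≈ 2281.48 mg.

2281 mg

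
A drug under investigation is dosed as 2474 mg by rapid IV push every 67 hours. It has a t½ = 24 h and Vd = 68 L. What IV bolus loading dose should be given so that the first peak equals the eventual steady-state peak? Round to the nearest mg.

2892 mg

f = (1/2)^(67/24) ≈ 0.144419; accumulation ratio R = 1/(1−f) ≈ 1.16880.
Loading dose to hit Cmax,ss on first dose: D_load = D_maint·R ≈ 2474 × 1.16880 ≈ 2891.61 mg.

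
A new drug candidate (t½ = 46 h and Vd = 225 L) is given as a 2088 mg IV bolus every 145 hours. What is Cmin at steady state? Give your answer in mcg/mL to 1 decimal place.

1.2 mcg/mL

k = ln2/t½ = ln2/46 ≈ 0.015068 h⁻¹; fraction remaining f = e^(−kτ) = e^(−0.015068×145) ≈ 0.1125.
Accumulation ratio R = 1/(1 − f) ≈ 1/0.8875 ≈ 1.1268.
Each bolus raises the concentration by D/Vd = 2088/225 ≈ 9.280 mcg/mL.
Cmax,ss = C₀/(1 − f) ≈ 9.280/0.8875 ≈ 10.456 mcg/mL.
One interval later, Cmin,ss = Cmax,ss·e^(−kτ) ≈ 10.456 × 0.1125 ≈ 1.176 mcg/mL.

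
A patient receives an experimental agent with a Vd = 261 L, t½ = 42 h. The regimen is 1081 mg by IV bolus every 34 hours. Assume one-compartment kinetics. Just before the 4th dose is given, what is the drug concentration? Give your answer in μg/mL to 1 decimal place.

f = (1/2)^(τ/t½) = (1/2)^(34/42) ≈ 0.5706.
C₀ = D/Vd = 1081/261 ≈ 4.142 μg/mL.
Before the 4th dose, 3 doses have been given. Superposition: Cmin = C₀·(f + f² + … + f^3).
≈ 4.142 × (0.5706 + 0.3256 + 0.1858) ≈ 4.142 × 1.0820 ≈ 4.482 μg/mL.

4.5 μg/mL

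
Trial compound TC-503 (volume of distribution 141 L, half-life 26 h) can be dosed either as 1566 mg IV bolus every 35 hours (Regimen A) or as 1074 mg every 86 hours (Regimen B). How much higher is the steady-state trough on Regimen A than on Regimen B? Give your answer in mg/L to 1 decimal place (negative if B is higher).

Regimen A: f = (1/2)^(35/26) ≈ 0.3933; Cmin,ss = (1566/141)·f/(1−f) ≈ 7.200 mg/L.
Regimen B: f = (1/2)^(86/26) ≈ 0.1010; Cmin,ss = (1074/141)·f/(1−f) ≈ 0.856 mg/L.
Difference ≈ 7.200 − 0.856 ≈ 6.344 mg/L.

6.3 mg/L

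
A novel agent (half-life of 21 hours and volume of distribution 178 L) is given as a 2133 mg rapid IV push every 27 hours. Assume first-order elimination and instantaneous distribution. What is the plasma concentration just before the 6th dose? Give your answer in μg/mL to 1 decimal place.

f = (1/2)^(τ/t½) = (1/2)^(27/21) ≈ 0.4102.
C₀ = D/Vd = 2133/178 ≈ 11.983 μg/mL.
Before the 6th dose, 5 doses have been given. Superposition: Cmin = C₀·(f + f² + … + f^5).
≈ 11.983 × (0.4102 + 0.1683 + 0.0690 + 0.0283 + 0.0116) ≈ 11.983 × 0.6874 ≈ 8.237 μg/mL.

8.2 μg/mL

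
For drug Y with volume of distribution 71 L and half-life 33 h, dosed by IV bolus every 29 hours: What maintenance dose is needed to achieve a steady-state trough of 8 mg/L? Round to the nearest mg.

τ/t½ = 29/33 ≈ 0.87879, so f = (1/2)^(29/33) ≈ 0.543824.
Cmin,ss = (D/Vd)·f/(1−f), so D = Cmin,ss·Vd·(1−f)/f.
D = 8 × 71 × (1−f)/f ≈ 8 × 71 × 0.83883 ≈ 476.46 mg.

476 mg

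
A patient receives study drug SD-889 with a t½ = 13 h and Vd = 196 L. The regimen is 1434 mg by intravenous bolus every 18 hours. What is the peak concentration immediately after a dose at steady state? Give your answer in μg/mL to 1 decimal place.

k = ln2/t½ = ln2/13 ≈ 0.053319 h⁻¹; fraction remaining f = e^(−kτ) = e^(−0.053319×18) ≈ 0.3830.
At steady state, accumulation factor R = 1/(1 − e^(−kτ)) ≈ 1.6207.
Single-dose peak C₀ = D/Vd = 1434/196 ≈ 7.316 μg/mL.
Cmax,ss = C₀/(1 − f) ≈ 7.316/0.6170 ≈ 11.857 μg/mL.

11.9 μg/mL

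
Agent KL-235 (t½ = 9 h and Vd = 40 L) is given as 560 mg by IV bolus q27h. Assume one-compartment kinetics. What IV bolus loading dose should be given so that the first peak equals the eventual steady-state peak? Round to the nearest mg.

640 mg

f = (1/2)^(27/9) ≈ 0.125000; accumulation ratio R = 1/(1−f) ≈ 1.14286.
Loading dose to hit Cmax,ss on first dose: D_load = D_maint·R ≈ 560 × 1.14286 ≈ 640.00 mg.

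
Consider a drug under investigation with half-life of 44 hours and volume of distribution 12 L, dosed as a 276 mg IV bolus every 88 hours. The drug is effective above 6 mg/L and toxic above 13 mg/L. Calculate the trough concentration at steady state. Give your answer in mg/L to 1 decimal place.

7.7 mg/L

The dosing interval is 2 half-lives, so f = 2^(−2) = 0.25.
Accumulation ratio R = 1/(1 − f) = 1/0.75 = 4/3.
Single-dose peak C₀ = D/Vd = 276/12 = 23 mg/L.
Steady-state peak Cmax,ss = C₀·R = 23 × 4/3 ≈ 30.667 mg/L.
Steady-state trough Cmin,ss = Cmax,ss·f ≈ 30.667 × 0.25 ≈ 7.667 mg/L.
Trough 7.7 mg/L vs MEC 6 mg/L: adequate.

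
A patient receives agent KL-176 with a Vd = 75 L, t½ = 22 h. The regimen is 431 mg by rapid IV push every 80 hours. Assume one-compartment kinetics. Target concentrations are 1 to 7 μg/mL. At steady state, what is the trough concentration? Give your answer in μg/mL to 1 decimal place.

0.5 μg/mL

Over one 80-h interval, 80/22 ≈ 3.6364 half-lives elapse, leaving f ≈ 0.0804 of each dose.
At steady state, accumulation factor R = 1/(1 − e^(−kτ)) ≈ 1.0874.
Single-dose peak C₀ = D/Vd = 431/75 ≈ 5.747 μg/mL.
Steady-state peak Cmax,ss = C₀·R ≈ 5.747 × 1.0874 ≈ 6.249 μg/mL.
One interval later, Cmin,ss = Cmax,ss·e^(−kτ) ≈ 6.249 × 0.0804 ≈ 0.502 μg/mL.
Trough 0.5 μg/mL vs MEC 1 μg/mL: subtherapeutic.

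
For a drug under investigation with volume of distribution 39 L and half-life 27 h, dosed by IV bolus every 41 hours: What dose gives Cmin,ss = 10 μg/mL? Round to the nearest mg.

727 mg

τ/t½ = 41/27 ≈ 1.5185, so f = (1/2)^(41/27) ≈ 0.349044.
Cmin,ss = (D/Vd)·f/(1−f), so D = Cmin,ss·Vd·(1−f)/f.
D = 10 × 39 × (1−f)/f ≈ 10 × 39 × 1.86497 ≈ 727.34 mg.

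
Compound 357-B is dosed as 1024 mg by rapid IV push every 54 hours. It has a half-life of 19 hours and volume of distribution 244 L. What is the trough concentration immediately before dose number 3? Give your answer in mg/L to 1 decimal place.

f = (1/2)^(τ/t½) = (1/2)^(54/19) ≈ 0.1395.
C₀ = D/Vd = 1024/244 ≈ 4.197 mg/L.
Before the 3rd dose, 2 doses have been given. Superposition: Cmin = C₀·(f + f²).
≈ 4.197 × (0.1395 + 0.0195) ≈ 4.197 × 0.1590 ≈ 0.667 mg/L.

0.7 mg/L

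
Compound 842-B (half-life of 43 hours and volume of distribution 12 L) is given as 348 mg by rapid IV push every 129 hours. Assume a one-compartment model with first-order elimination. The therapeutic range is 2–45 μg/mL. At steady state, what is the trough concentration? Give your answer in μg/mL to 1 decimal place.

The dosing interval is 3 half-lives, so f = 2^(−3) = 0.125.
Accumulation ratio R = 1/(1 − f) = 1/0.875 = 8/7.
Single-dose peak C₀ = D/Vd = 348/12 = 29 μg/mL.
Steady-state peak Cmax,ss = C₀·R = 29 × 8/7 ≈ 33.143 μg/mL.
Steady-state trough Cmin,ss = Cmax,ss·f ≈ 33.143 × 0.125 ≈ 4.143 μg/mL.
Trough 4.1 μg/mL vs MEC 2 μg/mL: adequate.

4.1 μg/mL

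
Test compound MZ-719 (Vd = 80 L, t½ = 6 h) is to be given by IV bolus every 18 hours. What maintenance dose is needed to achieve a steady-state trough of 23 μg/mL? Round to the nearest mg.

12880 mg

τ/t½ = 18/6 ≈ 3, so f = (1/2)^(18/6) ≈ 0.125000.
Cmin,ss = (D/Vd)·f/(1−f), so D = Cmin,ss·Vd·(1−f)/f.
D = 23 × 80 × (1−f)/f ≈ 23 × 80 × 7.00000 ≈ 12880.00 mg.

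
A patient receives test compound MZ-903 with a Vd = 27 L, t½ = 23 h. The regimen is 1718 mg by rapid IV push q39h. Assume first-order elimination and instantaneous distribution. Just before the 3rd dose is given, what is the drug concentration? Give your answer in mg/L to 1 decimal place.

f = (1/2)^(τ/t½) = (1/2)^(39/23) ≈ 0.3087.
C₀ = D/Vd = 1718/27 ≈ 63.630 mg/L.
Before the 3rd dose, 2 doses have been given. Superposition: Cmin = C₀·(f + f²).
≈ 63.630 × (0.3087 + 0.0953) ≈ 63.630 × 0.4040 ≈ 25.707 mg/L.

25.7 mg/L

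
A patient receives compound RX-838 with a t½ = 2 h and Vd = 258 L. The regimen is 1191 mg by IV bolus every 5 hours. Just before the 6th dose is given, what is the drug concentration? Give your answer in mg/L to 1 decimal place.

1.0 mg/L

f = (1/2)^(τ/t½) = (1/2)^(5/2) ≈ 0.1768.
C₀ = D/Vd = 1191/258 ≈ 4.616 mg/L.
Before the 6th dose, 5 doses have been given. Superposition: Cmin = C₀·(f + f² + … + f^5).
≈ 4.616 × (0.1768 + 0.0313 + 0.0055 + 0.0010 + 0.0002) ≈ 4.616 × 0.2148 ≈ 0.992 mg/L.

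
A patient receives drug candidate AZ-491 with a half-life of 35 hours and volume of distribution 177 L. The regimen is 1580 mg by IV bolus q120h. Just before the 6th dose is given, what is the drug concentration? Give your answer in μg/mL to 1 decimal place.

f = (1/2)^(τ/t½) = (1/2)^(120/35) ≈ 0.0929.
C₀ = D/Vd = 1580/177 ≈ 8.927 μg/mL.
Before the 6th dose, 5 doses have been given. Superposition: Cmin = C₀·(f + f² + … + f^5).
≈ 8.927 × (0.0929 + 0.0086 + 0.0008 + 0.0001 + 0.0000) ≈ 8.927 × 0.1024 ≈ 0.914 μg/mL.

0.9 μg/mL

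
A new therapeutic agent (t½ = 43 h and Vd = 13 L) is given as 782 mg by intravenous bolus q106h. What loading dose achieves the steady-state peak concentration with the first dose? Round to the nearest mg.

f = (1/2)^(106/43) ≈ 0.181103; accumulation ratio R = 1/(1−f) ≈ 1.22115.
Loading dose to hit Cmax,ss on first dose: D_load = D_maint·R ≈ 782 × 1.22115 ≈ 954.94 mg.

955 mg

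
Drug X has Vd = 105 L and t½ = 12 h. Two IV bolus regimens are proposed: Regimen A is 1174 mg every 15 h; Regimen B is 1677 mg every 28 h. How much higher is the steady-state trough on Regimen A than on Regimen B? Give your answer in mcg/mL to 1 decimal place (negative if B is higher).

4.2 mcg/mL

Regimen A: f = (1/2)^(15/12) ≈ 0.4204; Cmin,ss = (1174/105)·f/(1−f) ≈ 8.110 mcg/mL.
Regimen B: f = (1/2)^(28/12) ≈ 0.1984; Cmin,ss = (1677/105)·f/(1−f) ≈ 3.953 mcg/mL.
Difference ≈ 8.110 − 3.953 ≈ 4.157 mcg/mL.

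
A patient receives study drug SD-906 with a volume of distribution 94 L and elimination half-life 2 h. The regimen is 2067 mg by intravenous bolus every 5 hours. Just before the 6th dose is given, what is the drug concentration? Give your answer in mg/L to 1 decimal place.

f = (1/2)^(τ/t½) = (1/2)^(5/2) ≈ 0.1768.
C₀ = D/Vd = 2067/94 ≈ 21.989 mg/L.
Before the 6th dose, 5 doses have been given. Superposition: Cmin = C₀·(f + f² + … + f^5).
≈ 21.989 × (0.1768 + 0.0313 + 0.0055 + 0.0010 + 0.0002) ≈ 21.989 × 0.2148 ≈ 4.723 mg/L.

4.7 mg/L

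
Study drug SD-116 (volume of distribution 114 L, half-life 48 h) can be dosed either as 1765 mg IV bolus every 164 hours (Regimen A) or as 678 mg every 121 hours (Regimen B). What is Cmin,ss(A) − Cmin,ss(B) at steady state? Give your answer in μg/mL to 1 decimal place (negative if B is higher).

0.3 μg/mL

Regimen A: f = (1/2)^(164/48) ≈ 0.0936; Cmin,ss = (1765/114)·f/(1−f) ≈ 1.599 μg/mL.
Regimen B: f = (1/2)^(121/48) ≈ 0.1742; Cmin,ss = (678/114)·f/(1−f) ≈ 1.255 μg/mL.
Difference ≈ 1.599 − 1.255 ≈ 0.344 μg/mL.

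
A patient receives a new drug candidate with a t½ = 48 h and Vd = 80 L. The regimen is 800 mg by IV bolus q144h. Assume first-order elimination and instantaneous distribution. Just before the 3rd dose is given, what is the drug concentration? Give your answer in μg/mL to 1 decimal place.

f = (1/2)^(τ/t½) = (1/2)^(144/48) ≈ 0.1250.
C₀ = D/Vd = 800/80 ≈ 10.000 μg/mL.
Before the 3rd dose, 2 doses have been given. Superposition: Cmin = C₀·(f + f²).
≈ 10.000 × (0.1250 + 0.0156) ≈ 10.000 × 0.1406 ≈ 1.406 μg/mL.

1.4 μg/mL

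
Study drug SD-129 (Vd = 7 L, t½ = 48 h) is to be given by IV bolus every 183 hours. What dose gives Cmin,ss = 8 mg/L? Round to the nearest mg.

731 mg

τ/t½ = 183/48 ≈ 3.8125, so f = (1/2)^(183/48) ≈ 0.071174.
Cmin,ss = (D/Vd)·f/(1−f), so D = Cmin,ss·Vd·(1−f)/f.
D = 8 × 7 × (1−f)/f ≈ 8 × 7 × 13.05007 ≈ 730.80 mg.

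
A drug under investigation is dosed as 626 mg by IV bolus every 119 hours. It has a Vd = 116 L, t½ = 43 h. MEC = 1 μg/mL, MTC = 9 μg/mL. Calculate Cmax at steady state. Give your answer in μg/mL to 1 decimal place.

6.3 μg/mL

Over one 119-h interval, 119/43 ≈ 2.7674 half-lives elapse, leaving f ≈ 0.1469 of each dose.
At steady state, accumulation factor R = 1/(1 − e^(−kτ)) ≈ 1.1722.
Single-dose peak C₀ = D/Vd = 626/116 ≈ 5.397 μg/mL.
Cmax,ss = C₀/(1 − f) ≈ 5.397/0.8531 ≈ 6.326 μg/mL.
Peak 6.3 μg/mL vs MTC 9 μg/mL: below toxic threshold.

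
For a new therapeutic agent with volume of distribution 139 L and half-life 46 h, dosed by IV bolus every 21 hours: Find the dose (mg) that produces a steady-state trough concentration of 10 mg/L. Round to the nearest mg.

517 mg

τ/t½ = 21/46 ≈ 0.45652, so f = (1/2)^(21/46) ≈ 0.728741.
Cmin,ss = (D/Vd)·f/(1−f), so D = Cmin,ss·Vd·(1−f)/f.
D = 10 × 139 × (1−f)/f ≈ 10 × 139 × 0.37223 ≈ 517.40 mg.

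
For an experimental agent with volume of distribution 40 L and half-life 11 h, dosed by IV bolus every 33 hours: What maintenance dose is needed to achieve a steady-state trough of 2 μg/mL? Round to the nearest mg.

560 mg

τ/t½ = 33/11 ≈ 3, so f = (1/2)^(33/11) ≈ 0.125000.
Cmin,ss = (D/Vd)·f/(1−f), so D = Cmin,ss·Vd·(1−f)/f.
D = 2 × 40 × (1−f)/f ≈ 2 × 40 × 7.00000 ≈ 560.00 mg.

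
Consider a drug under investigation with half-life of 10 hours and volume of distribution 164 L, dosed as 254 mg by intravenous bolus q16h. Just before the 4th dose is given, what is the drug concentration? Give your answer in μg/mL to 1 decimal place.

0.7 μg/mL

f = (1/2)^(τ/t½) = (1/2)^(16/10) ≈ 0.3299.
C₀ = D/Vd = 254/164 ≈ 1.549 μg/mL.
Before the 4th dose, 3 doses have been given. Superposition: Cmin = C₀·(f + f² + … + f^3).
≈ 1.549 × (0.3299 + 0.1088 + 0.0359) ≈ 1.549 × 0.4746 ≈ 0.735 μg/mL.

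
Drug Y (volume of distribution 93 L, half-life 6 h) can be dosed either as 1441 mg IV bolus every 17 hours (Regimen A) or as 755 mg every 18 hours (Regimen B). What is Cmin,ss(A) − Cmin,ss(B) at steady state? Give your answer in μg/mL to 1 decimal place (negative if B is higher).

1.4 μg/mL

Regimen A: f = (1/2)^(17/6) ≈ 0.1403; Cmin,ss = (1441/93)·f/(1−f) ≈ 2.529 μg/mL.
Regimen B: f = (1/2)^(18/6) ≈ 0.1250; Cmin,ss = (755/93)·f/(1−f) ≈ 1.160 μg/mL.
Difference ≈ 2.529 − 1.160 ≈ 1.369 μg/mL.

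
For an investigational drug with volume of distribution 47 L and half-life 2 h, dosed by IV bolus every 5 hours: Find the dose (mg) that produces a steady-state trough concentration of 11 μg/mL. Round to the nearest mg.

τ/t½ = 5/2 ≈ 2.5, so f = (1/2)^(5/2) ≈ 0.176777.
Cmin,ss = (D/Vd)·f/(1−f), so D = Cmin,ss·Vd·(1−f)/f.
D = 11 × 47 × (1−f)/f ≈ 11 × 47 × 4.65684 ≈ 2407.59 mg.

2408 mg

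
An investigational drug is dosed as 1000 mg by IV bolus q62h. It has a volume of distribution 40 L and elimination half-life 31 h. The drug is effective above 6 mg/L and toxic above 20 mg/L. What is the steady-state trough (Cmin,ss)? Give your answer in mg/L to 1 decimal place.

8.3 mg/L

τ = 62 h = 2 half-lives, so f = (1/2)^2 = 0.25.
At steady state, R = 1/(1 − 0.25) = 4/3.
Single-dose peak C₀ = D/Vd = 1000/40 = 25 mg/L.
Steady-state peak Cmax,ss = C₀·R = 25 × 4/3 ≈ 33.333 mg/L.
Steady-state trough Cmin,ss = Cmax,ss·f ≈ 33.333 × 0.25 ≈ 8.333 mg/L.
Trough 8.3 mg/L vs MEC 6 mg/L: adequate.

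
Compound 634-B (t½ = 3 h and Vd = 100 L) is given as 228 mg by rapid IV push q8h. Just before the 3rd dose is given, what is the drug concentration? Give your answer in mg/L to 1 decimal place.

f = (1/2)^(τ/t½) = (1/2)^(8/3) ≈ 0.1575.
C₀ = D/Vd = 228/100 ≈ 2.280 mg/L.
Before the 3rd dose, 2 doses have been given. Superposition: Cmin = C₀·(f + f²).
≈ 2.280 × (0.1575 + 0.0248) ≈ 2.280 × 0.1823 ≈ 0.416 mg/L.

0.4 mg/L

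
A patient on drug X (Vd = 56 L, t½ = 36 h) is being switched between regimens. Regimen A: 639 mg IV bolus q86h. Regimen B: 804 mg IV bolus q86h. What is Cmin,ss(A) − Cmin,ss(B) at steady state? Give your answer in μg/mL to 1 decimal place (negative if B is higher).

-0.7 μg/mL

Regimen A: f = (1/2)^(86/36) ≈ 0.1909; Cmin,ss = (639/56)·f/(1−f) ≈ 2.692 μg/mL.
Regimen B: f = (1/2)^(86/36) ≈ 0.1909; Cmin,ss = (804/56)·f/(1−f) ≈ 3.387 μg/mL.
Difference ≈ 2.692 − 3.387 ≈ -0.695 μg/mL.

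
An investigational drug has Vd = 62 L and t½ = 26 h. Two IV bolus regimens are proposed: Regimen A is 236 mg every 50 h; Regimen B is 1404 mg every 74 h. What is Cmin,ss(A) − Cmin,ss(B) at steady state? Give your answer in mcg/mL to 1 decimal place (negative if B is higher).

Regimen A: f = (1/2)^(50/26) ≈ 0.2637; Cmin,ss = (236/62)·f/(1−f) ≈ 1.363 mcg/mL.
Regimen B: f = (1/2)^(74/26) ≈ 0.1391; Cmin,ss = (1404/62)·f/(1−f) ≈ 3.659 mcg/mL.
Difference ≈ 1.363 − 3.659 ≈ -2.296 mcg/mL.

-2.3 mcg/mL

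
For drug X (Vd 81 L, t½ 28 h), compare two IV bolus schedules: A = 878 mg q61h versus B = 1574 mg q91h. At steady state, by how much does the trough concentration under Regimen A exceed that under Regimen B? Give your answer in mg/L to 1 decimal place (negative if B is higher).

0.8 mg/L

Regimen A: f = (1/2)^(61/28) ≈ 0.2209; Cmin,ss = (878/81)·f/(1−f) ≈ 3.073 mg/L.
Regimen B: f = (1/2)^(91/28) ≈ 0.1051; Cmin,ss = (1574/81)·f/(1−f) ≈ 2.282 mg/L.
Difference ≈ 3.073 − 2.282 ≈ 0.791 mg/L.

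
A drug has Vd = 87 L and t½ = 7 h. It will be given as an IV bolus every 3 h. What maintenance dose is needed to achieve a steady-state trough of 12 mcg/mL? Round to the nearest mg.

361 mg

τ/t½ = 3/7 ≈ 0.42857, so f = (1/2)^(3/7) ≈ 0.742997.
Cmin,ss = (D/Vd)·f/(1−f), so D = Cmin,ss·Vd·(1−f)/f.
D = 12 × 87 × (1−f)/f ≈ 12 × 87 × 0.34590 ≈ 361.12 mg.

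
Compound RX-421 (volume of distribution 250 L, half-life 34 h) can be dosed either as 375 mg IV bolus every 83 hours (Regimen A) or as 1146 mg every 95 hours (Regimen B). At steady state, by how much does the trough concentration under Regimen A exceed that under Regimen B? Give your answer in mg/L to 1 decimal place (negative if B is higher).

Regimen A: f = (1/2)^(83/34) ≈ 0.1841; Cmin,ss = (375/250)·f/(1−f) ≈ 0.338 mg/L.
Regimen B: f = (1/2)^(95/34) ≈ 0.1442; Cmin,ss = (1146/250)·f/(1−f) ≈ 0.772 mg/L.
Difference ≈ 0.338 − 0.772 ≈ -0.434 mg/L.

-0.4 mg/L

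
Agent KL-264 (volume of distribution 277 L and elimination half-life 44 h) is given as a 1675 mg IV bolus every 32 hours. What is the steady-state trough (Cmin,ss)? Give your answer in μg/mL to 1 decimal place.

9.2 μg/mL

Over one 32-h interval, 32/44 ≈ 0.72727 half-lives elapse, leaving f ≈ 0.6040 of each dose.
Accumulation ratio R = 1/(1 − f) ≈ 1/0.3960 ≈ 2.5253.
Each bolus raises the concentration by D/Vd = 1675/277 ≈ 6.047 μg/mL.
Cmax,ss = C₀/(1 − f) ≈ 6.047/0.3960 ≈ 15.270 μg/mL.
Steady-state trough Cmin,ss = Cmax,ss·f ≈ 15.270 × 0.6040 ≈ 9.223 μg/mL.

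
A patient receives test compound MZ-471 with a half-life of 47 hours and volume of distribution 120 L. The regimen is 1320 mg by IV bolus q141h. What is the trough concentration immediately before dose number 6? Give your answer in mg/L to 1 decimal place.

1.6 mg/L

f = (1/2)^(τ/t½) = (1/2)^(141/47) ≈ 0.1250.
C₀ = D/Vd = 1320/120 ≈ 11.000 mg/L.
Before the 6th dose, 5 doses have been given. Superposition: Cmin = C₀·(f + f² + … + f^5).
≈ 11.000 × (0.1250 + 0.0156 + 0.0020 + 0.0002 + 0.0000) ≈ 11.000 × 0.1428 ≈ 1.571 mg/L.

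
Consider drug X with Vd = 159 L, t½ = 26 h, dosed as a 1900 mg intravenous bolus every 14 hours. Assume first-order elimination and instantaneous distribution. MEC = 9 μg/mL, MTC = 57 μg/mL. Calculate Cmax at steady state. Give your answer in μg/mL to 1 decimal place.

38.4 μg/mL

k = ln2/t½ = ln2/26 ≈ 0.026660 h⁻¹; fraction remaining f = e^(−kτ) = e^(−0.026660×14) ≈ 0.6885.
At steady state, accumulation factor R = 1/(1 − e^(−kτ)) ≈ 3.2103.
Each bolus raises the concentration by D/Vd = 1900/159 ≈ 11.950 μg/mL.
Steady-state peak Cmax,ss = C₀·R ≈ 11.950 × 3.2103 ≈ 38.363 μg/mL.
Peak 38.4 μg/mL vs MTC 57 μg/mL: below toxic threshold.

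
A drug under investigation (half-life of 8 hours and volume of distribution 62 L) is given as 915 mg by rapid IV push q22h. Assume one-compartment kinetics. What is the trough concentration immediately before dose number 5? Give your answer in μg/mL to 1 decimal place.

2.6 μg/mL

f = (1/2)^(τ/t½) = (1/2)^(22/8) ≈ 0.1487.
C₀ = D/Vd = 915/62 ≈ 14.758 μg/mL.
Before the 5th dose, 4 doses have been given. Superposition: Cmin = C₀·(f + f² + … + f^4).
≈ 14.758 × (0.1487 + 0.0221 + 0.0033 + 0.0005) ≈ 14.758 × 0.1746 ≈ 2.577 μg/mL.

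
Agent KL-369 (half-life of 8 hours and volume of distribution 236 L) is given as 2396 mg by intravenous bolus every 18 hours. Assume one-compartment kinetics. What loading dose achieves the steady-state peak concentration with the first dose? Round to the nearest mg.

f = (1/2)^(18/8) ≈ 0.210224; accumulation ratio R = 1/(1−f) ≈ 1.26618.
Loading dose to hit Cmax,ss on first dose: D_load = D_maint·R ≈ 2396 × 1.26618 ≈ 3033.77 mg.

3034 mg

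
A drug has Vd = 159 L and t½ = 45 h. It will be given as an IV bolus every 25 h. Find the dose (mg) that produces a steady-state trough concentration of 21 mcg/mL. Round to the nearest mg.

1568 mg

τ/t½ = 25/45 ≈ 0.55556, so f = (1/2)^(25/45) ≈ 0.680395.
Cmin,ss = (D/Vd)·f/(1−f), so D = Cmin,ss·Vd·(1−f)/f.
D = 21 × 159 × (1−f)/f ≈ 21 × 159 × 0.46973 ≈ 1568.43 mg.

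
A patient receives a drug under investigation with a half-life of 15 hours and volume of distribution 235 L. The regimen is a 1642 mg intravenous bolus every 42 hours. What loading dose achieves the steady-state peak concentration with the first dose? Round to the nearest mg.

f = (1/2)^(42/15) ≈ 0.143587; accumulation ratio R = 1/(1−f) ≈ 1.16766.
Loading dose to hit Cmax,ss on first dose: D_load = D_maint·R ≈ 1642 × 1.16766 ≈ 1917.30 mg.

1917 mg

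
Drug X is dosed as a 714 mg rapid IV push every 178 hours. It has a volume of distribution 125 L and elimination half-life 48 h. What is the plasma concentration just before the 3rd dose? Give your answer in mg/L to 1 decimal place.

0.5 mg/L

f = (1/2)^(τ/t½) = (1/2)^(178/48) ≈ 0.0765.
C₀ = D/Vd = 714/125 ≈ 5.712 mg/L.
Before the 3rd dose, 2 doses have been given. Superposition: Cmin = C₀·(f + f²).
≈ 5.712 × (0.0765 + 0.0059) ≈ 5.712 × 0.0824 ≈ 0.471 mg/L.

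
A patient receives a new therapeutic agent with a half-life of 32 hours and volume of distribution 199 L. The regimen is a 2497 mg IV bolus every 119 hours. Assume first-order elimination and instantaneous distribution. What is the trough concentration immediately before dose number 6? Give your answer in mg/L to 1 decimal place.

f = (1/2)^(τ/t½) = (1/2)^(119/32) ≈ 0.0760.
C₀ = D/Vd = 2497/199 ≈ 12.548 mg/L.
Before the 6th dose, 5 doses have been given. Superposition: Cmin = C₀·(f + f² + … + f^5).
≈ 12.548 × (0.0760 + 0.0058 + 0.0004 + 0.0000 + 0.0000) ≈ 12.548 × 0.0822 ≈ 1.031 mg/L.

1.0 mg/L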